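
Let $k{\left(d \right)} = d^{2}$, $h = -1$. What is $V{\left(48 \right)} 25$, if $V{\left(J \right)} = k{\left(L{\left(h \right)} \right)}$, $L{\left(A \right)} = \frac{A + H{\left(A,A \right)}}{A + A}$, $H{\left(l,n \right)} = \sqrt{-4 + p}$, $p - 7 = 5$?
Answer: $\frac{225}{4} - 25 \sqrt{2} \approx 20.895$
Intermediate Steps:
$p = 12$ ($p = 7 + 5 = 12$)
$H{\left(l,n \right)} = 2 \sqrt{2}$ ($H{\left(l,n \right)} = \sqrt{-4 + 12} = \sqrt{8} = 2 \sqrt{2}$)
$L{\left(A \right)} = \frac{A + 2 \sqrt{2}}{2 A}$ ($L{\left(A \right)} = \frac{A + 2 \sqrt{2}}{A + A} = \frac{A + 2 \sqrt{2}}{2 A}$)
$V{\left(J \right)} = \left(\frac{1}{2} - \sqrt{2}\right)^{2}$ ($V{\left(J \right)} = \left(\frac{\sqrt{2} + \frac{1}{2} \left(-1\right)}{-1}\right)^{2} = \left(- (\sqrt{2} - \frac{1}{2})\right)^{2} = \left(- (- \frac{1}{2} + \sqrt{2})\right)^{2} = \left(\frac{1}{2} - \sqrt{2}\right)^{2}$)
$V{\left(48 \right)} 25 = \left(\frac{9}{4} - \sqrt{2}\right) 25 = \frac{225}{4} - 25 \sqrt{2}$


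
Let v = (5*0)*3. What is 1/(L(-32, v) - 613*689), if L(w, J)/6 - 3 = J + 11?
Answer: -1/422273 ≈ -2.3681e-6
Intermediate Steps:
v = 0 (v = 0*3 = 0)
L(w, J) = 84 + 6*J (L(w, J) = 18 + 6*(J + 11) = 18 + 6*(11 + J) = 18 + (66 + 6*J) = 84 + 6*J)
1/(L(-32, v) - 613*689) = 1/((84 + 6*0) - 613*689) = 1/((84 + 0) - 422357) = 1/(84 - 422357) = 1/(-422273) = -1/422273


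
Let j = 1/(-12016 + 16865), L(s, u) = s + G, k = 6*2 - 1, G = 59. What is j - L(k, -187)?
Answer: -339429/4849 ≈ -70.000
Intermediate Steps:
k = 11 (k = 12 - 1 = 11)
L(s, u) = 59 + s (L(s, u) = s + 59 = 59 + s)
j = 1/4849 ≈ 0.00020623
j - L(k, -187) = 1/4849 - (59 + 11) = 1/4849 - 1*70 = 1/4849 - 70 = -339429/4849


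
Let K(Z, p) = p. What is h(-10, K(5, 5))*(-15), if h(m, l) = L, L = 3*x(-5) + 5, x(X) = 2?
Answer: -165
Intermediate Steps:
L = 11 (L = 3*2 + 5 = 6 + 5 = 11)
h(m, l) = 11
h(-10, K(5, 5))*(-15) = 11*(-15) = -165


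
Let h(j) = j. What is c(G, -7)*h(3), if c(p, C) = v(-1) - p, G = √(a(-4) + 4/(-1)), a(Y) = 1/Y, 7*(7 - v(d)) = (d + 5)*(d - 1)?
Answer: 171/7 - 3*I*√17/2 ≈ 24.429 - 6.1847*I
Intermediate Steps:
v(d) = 7 - (-1 + d)*(5 + d)/7 (v(d) = 7 - (d + 5)*(d - 1)/7 = 7 - (5 + d)*(-1 + d)/7 = 7 - (-1 + d)*(5 + d)/7)
G = I*√17/2 (G = √(1/(-4) + 4/(-1)) = √(-¼ + 4*(-1)) = √(-¼ - 4) = √(-17/4) = I*√17/2 ≈ 2.0616*I)
c(p, C) = 57/7 - p (c(p, C) = (54/7 - 4/7*(-1) - ⅐*(-1)²) - p = (54/7 + 4/7 - ⅐*1) - p = (54/7 + 4/7 - ⅐) - p = 57/7 - p)
c(G, -7)*h(3) = (57/7 - I*√17/2)*3 = 171/7 - 3*I*√17/2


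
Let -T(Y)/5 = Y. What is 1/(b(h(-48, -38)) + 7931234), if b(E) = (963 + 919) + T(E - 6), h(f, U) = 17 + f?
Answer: 1/7933301 ≈ 1.2605e-7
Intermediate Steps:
T(Y) = -5*Y
b(E) = 1912 - 5*E (b(E) = (963 + 919) - 5*(E - 6) = 1882 - 5*(-6 + E) = 1882 + (30 - 5*E) = 1912 - 5*E)
1/(b(h(-48, -38)) + 7931234) = 1/((1912 - 5*(17 - 48)) + 7931234) = 1/((1912 - 5*(-31)) + 7931234) = 1/((1912 + 155) + 7931234) = 1/(2067 + 7931234) = 1/7933301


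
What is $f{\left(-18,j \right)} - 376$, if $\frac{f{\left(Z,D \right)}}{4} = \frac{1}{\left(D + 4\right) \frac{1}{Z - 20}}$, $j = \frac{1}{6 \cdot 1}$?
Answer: $- \frac{10312}{25} \approx -412.48$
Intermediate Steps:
$j = \frac{1}{6} \approx 0.16667$
$f{\left(Z,D \right)} = \frac{4 \left(-20 + Z\right)}{4 + D}$ ($f{\left(Z,D \right)} = \frac{4}{\left(D + 4\right) \frac{1}{Z - 20}} = \frac{4}{\left(4 + D\right) \frac{1}{-20 + Z}} = \frac{4}{\frac{1}{-20 + Z} \left(4 + D\right)} = 4 \frac{-20 + Z}{4 + D} = \frac{4 \left(-20 + Z\right)}{4 + D}$)
$f{\left(-18,j \right)} - 376 = \frac{4 \left(-20 - 18\right)}{4 + \frac{1}{6}} - 376 = 4 \frac{1}{\frac{25}{6}} \left(-38\right) - 376 = 4 \cdot \frac{6}{25} \left(-38\right) - 376 = - \frac{912}{25} - 376 = - \frac{10312}{25}$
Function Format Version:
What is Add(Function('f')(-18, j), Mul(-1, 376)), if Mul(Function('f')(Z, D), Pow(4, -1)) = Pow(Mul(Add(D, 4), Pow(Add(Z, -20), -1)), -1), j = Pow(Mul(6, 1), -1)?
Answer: Rational(-10312, 25) ≈ -412.48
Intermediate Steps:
j = Rational(1, 6) (j = Pow(6, -1) = Rational(1, 6) ≈ 0.16667)
Function('f')(Z, D) = Mul(4, Pow(Add(4, D), -1), Add(-20, Z)) (Function('f')(Z, D) = Mul(4, Pow(Mul(Add(D, 4), Pow(Add(Z, -20), -1)), -1)) = Mul(4, Pow(Mul(Add(4, D), Pow(Add(-20, Z), -1)), -1)) = Mul(4, Pow(Mul(Pow(Add(-20, Z), -1), Add(4, D)), -1)) = Mul(4, Mul(Pow(Add(4, D), -1), Add(-20, Z))) = Mul(4, Pow(Add(4, D), -1), Add(-20, Z)))
Add(Function('f')(-18, j), Mul(-1, 376)) = Add(Mul(4, Pow(Add(4, Rational(1, 6)), -1), Add(-20, -18)), Mul(-1, 376)) = Add(Mul(4, Pow(Rational(25, 6), -1), -38), -376) = Add(Mul(4, Rational(6, 25), -38), -376) = Add(Rational(-912, 25), -376) = Rational(-10312, 25)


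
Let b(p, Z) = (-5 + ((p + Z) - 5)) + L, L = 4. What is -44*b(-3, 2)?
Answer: 308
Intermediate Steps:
b(p, Z) = -6 + Z + p (b(p, Z) = (-5 + ((p + Z) - 5)) + 4 = (-5 + ((Z + p) - 5)) + 4 = (-5 + (-5 + Z + p)) + 4 = (-10 + Z + p) + 4 = -6 + Z + p)
-44*b(-3, 2) = -44*(-6 + 2 - 3) = -44*(-7) = 308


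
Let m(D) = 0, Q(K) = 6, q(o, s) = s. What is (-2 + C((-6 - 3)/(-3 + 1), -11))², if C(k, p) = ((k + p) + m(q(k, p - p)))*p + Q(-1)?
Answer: 22801/4 ≈ 5700.3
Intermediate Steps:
C(k, p) = 6 + p*(k + p) (C(k, p) = ((k + p) + 0)*p + 6 = (k + p)*p + 6 = p*(k + p) + 6 = 6 + p*(k + p))
(-2 + C((-6 - 3)/(-3 + 1), -11))² = (-2 + (6 + (-11)² + ((-6 - 3)/(-3 + 1))*(-11)))² = (-2 + (6 + 121 - 9/(-2)*(-11)))² = (-2 + (6 + 121 - 9*(-½)*(-11)))² = (-2 + (6 + 121 + (9/2)*(-11)))² = (-2 + (6 + 121 - 99/2))² = (-2 + 155/2)² = (151/2)² = 22801/4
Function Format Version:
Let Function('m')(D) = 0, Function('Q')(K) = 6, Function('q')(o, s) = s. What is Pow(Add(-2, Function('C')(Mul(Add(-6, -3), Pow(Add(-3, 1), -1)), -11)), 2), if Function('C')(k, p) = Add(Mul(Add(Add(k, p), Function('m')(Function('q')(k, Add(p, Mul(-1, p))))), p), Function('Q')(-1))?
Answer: Rational(22801, 4) ≈ 5700.3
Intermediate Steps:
Function('C')(k, p) = Add(6, Mul(p, Add(k, p))) (Function('C')(k, p) = Add(Mul(Add(Add(k, p), 0), p), 6) = Add(Mul(Add(k, p), p), 6) = Add(Mul(p, Add(k, p)), 6) = Add(6, Mul(p, Add(k, p))))
Pow(Add(-2, Function('C')(Mul(Add(-6, -3), Pow(Add(-3, 1), -1)), -11)), 2) = Pow(Add(-2, Add(6, Pow(-11, 2), Mul(Mul(Add(-6, -3), Pow(Add(-3, 1), -1)), -11))), 2) = Pow(Add(-2, Add(6, 121, Mul(Mul(-9, Pow(-2, -1)), -11))), 2) = Pow(Add(-2, Add(6, 121, Mul(Mul(-9, Rational(-1, 2)), -11))), 2) = Pow(Add(-2, Add(6, 121, Mul(Rational(9, 2), -11))), 2) = Pow(Add(-2, Add(6, 121, Rational(-99, 2))), 2) = Pow(Add(-2, Rational(155, 2)), 2) = Pow(Rational(151, 2), 2) = Rational(22801, 4)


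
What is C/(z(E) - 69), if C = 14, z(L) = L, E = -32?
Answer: -14/101 ≈ -0.13861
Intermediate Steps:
C/(z(E) - 69) = 14/(-32 - 69) = 14/(-101) = 14*(-1/101) = -14/101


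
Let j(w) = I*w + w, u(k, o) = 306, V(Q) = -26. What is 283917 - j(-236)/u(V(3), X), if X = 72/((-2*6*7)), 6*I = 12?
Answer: 14479885/51 ≈ 2.8392e+5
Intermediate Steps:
I = 2 (I = (⅙)*12 = 2)
X = -6/7 (X = 72/((-12*7)) = 72/(-84) = 72*(-1/84) = -6/7 ≈ -0.85714)
j(w) = 3*w (j(w) = 2*w + w = 3*w)
283917 - j(-236)/u(V(3), X) = 283917 - 3*(-236)/306 = 283917 - (-708)/306 = 283917 - 1*(-118/51) = 283917 + 118/51 = 14479885/51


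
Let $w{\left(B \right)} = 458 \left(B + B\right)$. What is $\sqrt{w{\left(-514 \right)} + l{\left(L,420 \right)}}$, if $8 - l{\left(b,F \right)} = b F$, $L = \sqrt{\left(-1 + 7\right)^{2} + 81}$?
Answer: $2 \sqrt{-117704 - 315 \sqrt{13}} \approx 689.46 i$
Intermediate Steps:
$w{\left(B \right)} = 916 B$ ($w{\left(B \right)} = 458 \cdot 2 B = 916 B$)
$L = 3 \sqrt{13}$ ($L = \sqrt{6^{2} + 81} = \sqrt{36 + 81} = \sqrt{117} = 3 \sqrt{13} \approx 10.817$)
$l{\left(b,F \right)} = 8 - F b$ ($l{\left(b,F \right)} = 8 - b F = 8 - F b$)
$\sqrt{w{\left(-514 \right)} + l{\left(L,420 \right)}} = \sqrt{916 \left(-514\right) + \left(8 - 420 \cdot 3 \sqrt{13}\right)} = \sqrt{-470824 + \left(8 - 1260 \sqrt{13}\right)} = \sqrt{-470816 - 1260 \sqrt{13}}$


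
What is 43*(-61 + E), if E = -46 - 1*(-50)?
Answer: -2451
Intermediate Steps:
E = 4 (E = -46 + 50 = 4)
43*(-61 + E) = 43*(-61 + 4) = 43*(-57) = -2451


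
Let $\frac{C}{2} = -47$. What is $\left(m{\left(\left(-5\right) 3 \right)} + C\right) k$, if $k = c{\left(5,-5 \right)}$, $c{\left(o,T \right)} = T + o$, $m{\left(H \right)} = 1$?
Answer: $0$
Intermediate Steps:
$C = -94$ ($C = 2 \left(-47\right) = -94$)
$k = 0$ ($k = -5 + 5 = 0$)
$\left(m{\left(\left(-5\right) 3 \right)} + C\right) k = \left(1 - 94\right) 0 = \left(-93\right) 0 = 0$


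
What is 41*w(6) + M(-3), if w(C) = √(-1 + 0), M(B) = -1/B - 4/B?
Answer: 5/3 + 41*I ≈ 1.6667 + 41.0*I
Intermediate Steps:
M(B) = -5/B
w(C) = I (w(C) = √(-1) = I)
41*w(6) + M(-3) = 41*I - 5/(-3) = 41*I - 5*(-⅓) = 41*I + 5/3 = 5/3 + 41*I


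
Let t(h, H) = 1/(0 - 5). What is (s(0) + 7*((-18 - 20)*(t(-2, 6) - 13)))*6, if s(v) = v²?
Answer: 105336/5 ≈ 21067.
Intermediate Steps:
t(h, H) = -⅕ (t(h, H) = 1/(-5) = -⅕)
(s(0) + 7*((-18 - 20)*(t(-2, 6) - 13)))*6 = (0² + 7*((-18 - 20)*(-⅕ - 13)))*6 = (0 + 7*(-38*(-66/5)))*6 = (0 + 7*(2508/5))*6 = (0 + 17556/5)*6 = (17556/5)*6 = 105336/5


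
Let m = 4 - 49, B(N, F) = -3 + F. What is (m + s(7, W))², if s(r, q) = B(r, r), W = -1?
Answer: 1681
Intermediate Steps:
s(r, q) = -3 + r
m = -45
(m + s(7, W))² = (-45 + (-3 + 7))² = (-45 + 4)² = (-41)² = 1681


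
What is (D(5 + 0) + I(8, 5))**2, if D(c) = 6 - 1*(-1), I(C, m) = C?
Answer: 225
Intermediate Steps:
D(c) = 7 (D(c) = 6 + 1 = 7)
(D(5 + 0) + I(8, 5))**2 = (7 + 8)**2 = 15**2 = 225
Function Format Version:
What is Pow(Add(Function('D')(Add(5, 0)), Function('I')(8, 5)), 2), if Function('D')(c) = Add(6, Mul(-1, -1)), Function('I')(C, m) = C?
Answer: 225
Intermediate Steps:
Function('D')(c) = 7 (Function('D')(c) = Add(6, 1) = 7)
Pow(Add(Function('D')(Add(5, 0)), Function('I')(8, 5)), 2) = Pow(Add(7, 8), 2) = Pow(15, 2) = 225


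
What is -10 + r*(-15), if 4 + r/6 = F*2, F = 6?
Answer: -730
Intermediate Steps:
r = 48 (r = -24 + 6*(6*2) = -24 + 6*12 = -24 + 72 = 48)
-10 + r*(-15) = -10 + 48*(-15) = -10 - 720 = -730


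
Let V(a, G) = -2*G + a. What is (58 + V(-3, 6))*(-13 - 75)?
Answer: -3784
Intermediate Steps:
V(a, G) = a - 2*G
(58 + V(-3, 6))*(-13 - 75) = (58 + (-3 - 2*6))*(-13 - 75) = (58 + (-3 - 12))*(-88) = (58 - 15)*(-88) = 43*(-88) = -3784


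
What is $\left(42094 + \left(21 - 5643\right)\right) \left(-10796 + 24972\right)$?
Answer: $517027072$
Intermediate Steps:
$\left(42094 + \left(21 - 5643\right)\right) \left(-10796 + 24972\right) = \left(42094 + \left(21 - 5643\right)\right) 14176 = \left(42094 - 5622\right) 14176 = 36472 \cdot 14176 = 517027072$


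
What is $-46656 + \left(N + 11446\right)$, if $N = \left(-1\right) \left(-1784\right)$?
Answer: $-33426$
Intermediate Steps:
$N = 1784$
$-46656 + \left(N + 11446\right) = -46656 + \left(1784 + 11446\right) = -46656 + 13230 = -33426$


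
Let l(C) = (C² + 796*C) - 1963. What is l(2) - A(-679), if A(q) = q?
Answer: 312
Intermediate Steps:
l(C) = -1963 + C² + 796*C
l(2) - A(-679) = (-1963 + 2² + 796*2) - 1*(-679) = (-1963 + 4 + 1592) + 679 = -367 + 679 = 312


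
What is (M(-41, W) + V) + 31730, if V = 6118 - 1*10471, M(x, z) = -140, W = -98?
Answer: 27237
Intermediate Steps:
V = -4353 (V = 6118 - 10471 = -4353)
(M(-41, W) + V) + 31730 = (-140 - 4353) + 31730 = -4493 + 31730 = 27237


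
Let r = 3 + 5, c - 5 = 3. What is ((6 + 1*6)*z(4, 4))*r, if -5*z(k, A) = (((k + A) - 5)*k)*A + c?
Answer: -5376/5 ≈ -1075.2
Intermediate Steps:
c = 8 (c = 5 + 3 = 8)
z(k, A) = -8/5 - A*k*(-5 + A + k)/5 (z(k, A) = -((((k + A) - 5)*k)*A + 8)/5 = -((((A + k) - 5)*k)*A + 8)/5 = -(((-5 + A + k)*k)*A + 8)/5 = -((k*(-5 + A + k))*A + 8)/5 = -(A*k*(-5 + A + k) + 8)/5 = -(8 + A*k*(-5 + A + k))/5 = -8/5 - A*k*(-5 + A + k)/5)
r = 8
((6 + 1*6)*z(4, 4))*r = ((6 + 1*6)*(-8/5 + 4*4 - ⅕*4*4² - ⅕*4*4²))*8 = ((6 + 6)*(-8/5 + 16 - ⅕*4*16 - ⅕*4*16))*8 = (12*(-8/5 + 16 - 64/5 - 64/5))*8 = (12*(-56/5))*8 = -672/5*8 = -5376/5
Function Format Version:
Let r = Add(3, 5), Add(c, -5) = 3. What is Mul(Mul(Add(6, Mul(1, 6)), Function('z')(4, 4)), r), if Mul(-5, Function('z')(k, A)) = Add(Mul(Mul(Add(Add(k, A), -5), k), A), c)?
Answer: Rational(-5376, 5) ≈ -1075.2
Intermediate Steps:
c = 8 (c = Add(5, 3) = 8)
Function('z')(k, A) = Add(Rational(-8, 5), Mul(Rational(-1, 5), A, k, Add(-5, A, k))) (Function('z')(k, A) = Mul(Rational(-1, 5), Add(Mul(Mul(Add(Add(k, A), -5), k), A), 8)) = Mul(Rational(-1, 5), Add(Mul(Mul(Add(Add(A, k), -5), k), A), 8)) = Mul(Rational(-1, 5), Add(Mul(Mul(Add(-5, A, k), k), A), 8)) = Mul(Rational(-1, 5), Add(Mul(Mul(k, Add(-5, A, k)), A), 8)) = Mul(Rational(-1, 5), Add(Mul(A, k, Add(-5, A, k)), 8)) = Mul(Rational(-1, 5), Add(8, Mul(A, k, Add(-5, A, k)))) = Add(Rational(-8, 5), Mul(Rational(-1, 5), A, k, Add(-5, A, k))))
r = 8
Mul(Mul(Add(6, Mul(1, 6)), Function('z')(4, 4)), r) = Mul(Mul(Add(6, Mul(1, 6)), Add(Rational(-8, 5), Mul(4, 4), Mul(Rational(-1, 5), 4, Pow(4, 2)), Mul(Rational(-1, 5), 4, Pow(4, 2)))), 8) = Mul(Mul(Add(6, 6), Add(Rational(-8, 5), 16, Mul(Rational(-1, 5), 4, 16), Mul(Rational(-1, 5), 4, 16))), 8) = Mul(Mul(12, Add(Rational(-8, 5), 16, Rational(-64, 5), Rational(-64, 5))), 8) = Mul(Mul(12, Rational(-56, 5)), 8) = Mul(Rational(-672, 5), 8) = Rational(-5376, 5)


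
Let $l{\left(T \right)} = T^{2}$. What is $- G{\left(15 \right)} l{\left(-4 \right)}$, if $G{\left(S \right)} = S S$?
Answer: $-3600$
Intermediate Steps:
$G{\left(S \right)} = S^{2}$
$- G{\left(15 \right)} l{\left(-4 \right)} = - 15^{2} \left(-4\right)^{2} = - 225 \cdot 16 = \left(-1\right) 3600 = -3600$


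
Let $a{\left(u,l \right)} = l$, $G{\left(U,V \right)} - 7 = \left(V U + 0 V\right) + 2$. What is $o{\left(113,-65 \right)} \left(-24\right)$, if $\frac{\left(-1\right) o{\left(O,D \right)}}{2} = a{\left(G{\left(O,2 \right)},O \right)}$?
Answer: $5424$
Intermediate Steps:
$G{\left(U,V \right)} = 9 + U V$ ($G{\left(U,V \right)} = 7 + \left(\left(V U + 0 V\right) + 2\right) = 7 + \left(\left(U V + 0\right) + 2\right) = 7 + \left(U V + 2\right) = 7 + \left(2 + U V\right) = 9 + U V$)
$o{\left(O,D \right)} = - 2 O$
$o{\left(113,-65 \right)} \left(-24\right) = \left(-2\right) 113 \left(-24\right) = \left(-226\right) \left(-24\right) = 5424$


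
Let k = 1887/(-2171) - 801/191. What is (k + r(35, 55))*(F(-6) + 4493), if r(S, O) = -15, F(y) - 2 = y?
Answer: -37345351167/414661 ≈ -90062.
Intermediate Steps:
F(y) = 2 + y
k = -2099388/414661 (k = 1887*(-1/2171) - 801*1/191 = -1887/2171 - 801/191 = -2099388/414661 ≈ -5.0629)
(k + r(35, 55))*(F(-6) + 4493) = (-2099388/414661 - 15)*((2 - 6) + 4493) = -8319303*(-4 + 4493)/414661 = -8319303/414661*4489 = -37345351167/414661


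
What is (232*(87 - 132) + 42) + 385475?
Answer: 375077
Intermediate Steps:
(232*(87 - 132) + 42) + 385475 = (232*(-45) + 42) + 385475 = (-10440 + 42) + 385475 = -10398 + 385475 = 375077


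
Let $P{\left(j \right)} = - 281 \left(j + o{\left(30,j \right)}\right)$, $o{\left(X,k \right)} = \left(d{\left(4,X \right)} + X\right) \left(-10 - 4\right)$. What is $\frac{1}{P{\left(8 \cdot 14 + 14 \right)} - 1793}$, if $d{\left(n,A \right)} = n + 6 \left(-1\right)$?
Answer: $\frac{1}{72953} \approx 1.3707 \cdot 10^{-5}$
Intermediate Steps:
$d{\left(n,A \right)} = -6 + n$ ($d{\left(n,A \right)} = n - 6 = -6 + n$)
$o{\left(X,k \right)} = 28 - 14 X$ ($o{\left(X,k \right)} = \left(\left(-6 + 4\right) + X\right) \left(-10 - 4\right) = \left(-2 + X\right) \left(-14\right) = 28 - 14 X$)
$P{\left(j \right)} = 110152 - 281 j$ ($P{\left(j \right)} = - 281 \left(j + \left(28 - 420\right)\right) = - 281 \left(j - 392\right) = - 281 \left(-392 + j\right) = 110152 - 281 j$)
$\frac{1}{P{\left(8 \cdot 14 + 14 \right)} - 1793} = \frac{1}{\left(110152 - 281 \left(8 \cdot 14 + 14\right)\right) - 1793} = \frac{1}{\left(110152 - 281 \left(112 + 14\right)\right) - 1793} = \frac{1}{\left(110152 - 35406\right) - 1793} = \frac{1}{74746 - 1793} = \frac{1}{72953}$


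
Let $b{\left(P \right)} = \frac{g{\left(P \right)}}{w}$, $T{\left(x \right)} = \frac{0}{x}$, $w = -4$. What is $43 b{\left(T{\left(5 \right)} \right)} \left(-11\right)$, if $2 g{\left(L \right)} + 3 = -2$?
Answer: $- \frac{2365}{8} \approx -295.63$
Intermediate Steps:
$g{\left(L \right)} = - \frac{5}{2}$ ($g{\left(L \right)} = - \frac{3}{2} + \frac{1}{2} \left(-2\right) = - \frac{3}{2} - 1 = - \frac{5}{2}$)
$T{\left(x \right)} = 0$
$b{\left(P \right)} = \frac{5}{8}$ ($b{\left(P \right)} = - \frac{5}{2 \left(-4\right)} = \left(- \frac{5}{2}\right) \left(- \frac{1}{4}\right) = \frac{5}{8}$)
$43 b{\left(T{\left(5 \right)} \right)} \left(-11\right) = 43 \cdot \frac{5}{8} \left(-11\right) = \frac{215}{8} \left(-11\right) = - \frac{2365}{8}$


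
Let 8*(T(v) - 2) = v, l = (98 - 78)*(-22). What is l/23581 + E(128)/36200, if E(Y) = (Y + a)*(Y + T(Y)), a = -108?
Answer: 1323213/21340805 ≈ 0.062004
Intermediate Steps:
l = -440 (l = 20*(-22) = -440)
T(v) = 2 + v/8
E(Y) = (-108 + Y)*(2 + 9*Y/8) (E(Y) = (Y - 108)*(Y + (2 + Y/8)) = (-108 + Y)*(2 + 9*Y/8))
l/23581 + E(128)/36200 = -440/23581 + (-216 - 239/2*128 + (9/8)*128**2)/36200 = -440*1/23581 + (-216 - 15296 + (9/8)*16384)*(1/36200) = -440/23581 + (-216 - 15296 + 18432)*(1/36200) = -440/23581 + 2920*(1/36200) = -440/23581 + 73/905 = 1323213/21340805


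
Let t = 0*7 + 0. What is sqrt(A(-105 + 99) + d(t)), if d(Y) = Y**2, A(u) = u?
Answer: I*sqrt(6) ≈ 2.4495*I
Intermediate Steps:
t = 0 (t = 0 + 0 = 0)
sqrt(A(-105 + 99) + d(t)) = sqrt((-105 + 99) + 0**2) = sqrt(-6 + 0) = sqrt(-6) = I*sqrt(6)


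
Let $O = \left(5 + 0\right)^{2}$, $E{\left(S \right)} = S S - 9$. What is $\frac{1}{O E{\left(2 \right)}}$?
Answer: $- \frac{1}{125} \approx -0.008$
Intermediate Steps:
$E{\left(S \right)} = -9 + S^{2}$ ($E{\left(S \right)} = S^{2} - 9 = -9 + S^{2}$)
$O = 25$ ($O = 5^{2} = 25$)
$\frac{1}{O E{\left(2 \right)}} = \frac{1}{25 \left(-9 + 2^{2}\right)} = \frac{1}{25 \left(-9 + 4\right)} = \frac{1}{25 \left(-5\right)} = \frac{1}{-125} = - \frac{1}{125}$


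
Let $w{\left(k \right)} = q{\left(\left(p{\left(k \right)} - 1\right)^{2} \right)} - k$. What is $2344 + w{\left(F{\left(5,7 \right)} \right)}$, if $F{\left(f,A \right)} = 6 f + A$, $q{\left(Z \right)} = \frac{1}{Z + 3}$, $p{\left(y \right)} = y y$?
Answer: $\frac{4317382090}{1871427} \approx 2307.0$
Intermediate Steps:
$p{\left(y \right)} = y^{2}$
$q{\left(Z \right)} = \frac{1}{3 + Z}$
$F{\left(f,A \right)} = A + 6 f$
$w{\left(k \right)} = \frac{1}{3 + \left(-1 + k^{2}\right)^{2}} - k$ ($w{\left(k \right)} = \frac{1}{3 + \left(k^{2} - 1\right)^{2}} - k = \frac{1}{3 + \left(-1 + k^{2}\right)^{2}} - k$)
$2344 + w{\left(F{\left(5,7 \right)} \right)} = 2344 - \left(7 + 30 - \frac{1}{3 + \left(-1 + \left(7 + 6 \cdot 5\right)^{2}\right)^{2}}\right) = 2344 + \left(\frac{1}{3 + \left(-1 + \left(7 + 30\right)^{2}\right)^{2}} - \left(7 + 30\right)\right) = 2344 + \left(\frac{1}{3 + \left(-1 + 37^{2}\right)^{2}} - 37\right) = 2344 - \left(37 - \frac{1}{3 + \left(-1 + 1369\right)^{2}}\right) = 2344 - \left(37 - \frac{1}{3 + 1368^{2}}\right) = 2344 - \left(37 - \frac{1}{3 + 1871424}\right) = 2344 - \left(37 - \frac{1}{1871427}\right) = 2344 + \left(\frac{1}{1871427} - 37\right) = 2344 - \frac{69242798}{1871427} = \frac{4317382090}{1871427}$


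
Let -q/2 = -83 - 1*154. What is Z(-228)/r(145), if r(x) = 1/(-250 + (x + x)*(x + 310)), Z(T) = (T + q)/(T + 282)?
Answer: 1799900/3 ≈ 5.9997e+5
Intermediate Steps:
q = 474 (q = -2*(-83 - 1*154) = -2*(-83 - 154) = -2*(-237) = 474)
Z(T) = (474 + T)/(282 + T) (Z(T) = (T + 474)/(T + 282) = (474 + T)/(282 + T))
r(x) = 1/(-250 + 2*x*(310 + x)) (r(x) = 1/(-250 + (2*x)*(310 + x)) = 1/(-250 + 2*x*(310 + x)))
Z(-228)/r(145) = ((474 - 228)/(282 - 228))/((1/(2*(-125 + 145² + 310*145)))) = (246/54)/((1/(2*(-125 + 21025 + 44950)))) = ((1/54)*246)/(((½)/65850)) = 41/(9*(((½)*(1/65850)))) = 41/(9*(1/131700)) = (41/9)*131700 = 1799900/3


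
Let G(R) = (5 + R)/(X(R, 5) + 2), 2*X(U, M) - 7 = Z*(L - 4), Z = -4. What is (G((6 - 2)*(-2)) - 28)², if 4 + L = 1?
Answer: 133956/169 ≈ 792.64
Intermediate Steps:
L = -3 (L = -4 + 1 = -3)
X(U, M) = 35/2 (X(U, M) = 7/2 + (-4*(-3 - 4))/2 = 7/2 + (-4*(-7))/2 = 7/2 + (½)*28 = 7/2 + 14 = 35/2)
G(R) = 10/39 + 2*R/39 (G(R) = (5 + R)/(35/2 + 2) = (5 + R)/(39/2) = (5 + R)*(2/39) = 10/39 + 2*R/39)
(G((6 - 2)*(-2)) - 28)² = ((10/39 + 2*((6 - 2)*(-2))/39) - 28)² = ((10/39 + 2*(4*(-2))/39) - 28)² = ((10/39 + (2/39)*(-8)) - 28)² = ((10/39 - 16/39) - 28)² = (-2/13 - 28)² = (-366/13)² = 133956/169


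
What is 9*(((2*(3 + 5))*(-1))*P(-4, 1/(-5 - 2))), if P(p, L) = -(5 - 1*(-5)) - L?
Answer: 9936/7 ≈ 1419.4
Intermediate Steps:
P(p, L) = -10 - L (P(p, L) = -(5 + 5) - L = -1*10 - L = -10 - L)
9*(((2*(3 + 5))*(-1))*P(-4, 1/(-5 - 2))) = 9*(((2*(3 + 5))*(-1))*(-10 - 1/(-5 - 2))) = 9*(((2*8)*(-1))*(-10 - 1/(-7))) = 9*((16*(-1))*(-10 - 1*(-1/7))) = 9*(-16*(-10 + 1/7)) = 9*(-16*(-69/7)) = 9*(1104/7) = 9936/7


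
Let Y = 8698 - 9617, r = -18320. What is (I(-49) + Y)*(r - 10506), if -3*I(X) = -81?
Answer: 25712792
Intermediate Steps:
I(X) = 27 (I(X) = -1/3*(-81) = 27)
Y = -919
(I(-49) + Y)*(r - 10506) = (27 - 919)*(-18320 - 10506) = -892*(-28826) = 25712792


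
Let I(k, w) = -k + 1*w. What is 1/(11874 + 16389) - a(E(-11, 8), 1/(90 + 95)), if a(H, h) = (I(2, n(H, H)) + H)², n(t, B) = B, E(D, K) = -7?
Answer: -7235327/28263 ≈ -256.00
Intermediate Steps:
I(k, w) = w - k (I(k, w) = -k + w = w - k)
a(H, h) = (-2 + 2*H)² (a(H, h) = ((H - 1*2) + H)² = ((H - 2) + H)² = ((-2 + H) + H)² = (-2 + 2*H)²)
1/(11874 + 16389) - a(E(-11, 8), 1/(90 + 95)) = 1/(11874 + 16389) - 4*(-1 - 7)² = 1/28263 - 4*(-8)² = 1/28263 - 4*64 = 1/28263 - 1*256 = 1/28263 - 256 = -7235327/28263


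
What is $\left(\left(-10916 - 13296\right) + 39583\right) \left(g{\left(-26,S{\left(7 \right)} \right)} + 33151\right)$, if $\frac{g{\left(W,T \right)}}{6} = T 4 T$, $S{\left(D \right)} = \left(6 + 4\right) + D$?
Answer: $616177277$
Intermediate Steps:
$S{\left(D \right)} = 10 + D$
$g{\left(W,T \right)} = 24 T^{2}$ ($g{\left(W,T \right)} = 6 T 4 T = 6 \cdot 4 T T = 6 \cdot 4 T^{2} = 24 T^{2}$)
$\left(\left(-10916 - 13296\right) + 39583\right) \left(g{\left(-26,S{\left(7 \right)} \right)} + 33151\right) = \left(\left(-10916 - 13296\right) + 39583\right) \left(24 \left(10 + 7\right)^{2} + 33151\right) = \left(\left(-10916 - 13296\right) + 39583\right) \left(24 \cdot 17^{2} + 33151\right) = \left(-24212 + 39583\right) \left(24 \cdot 289 + 33151\right) = 15371 \left(6936 + 33151\right) = 15371 \cdot 40087 = 616177277$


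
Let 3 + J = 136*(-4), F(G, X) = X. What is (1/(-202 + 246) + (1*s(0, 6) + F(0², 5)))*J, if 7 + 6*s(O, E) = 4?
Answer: -108853/44 ≈ -2473.9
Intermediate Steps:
s(O, E) = -½ (s(O, E) = -7/6 + (⅙)*4 = -7/6 + ⅔ = -½)
J = -547 (J = -3 + 136*(-4) = -3 - 544 = -547)
(1/(-202 + 246) + (1*s(0, 6) + F(0², 5)))*J = (1/(-202 + 246) + (1*(-½) + 5))*(-547) = (1/44 + (-½ + 5))*(-547) = (1/44 + 9/2)*(-547) = (199/44)*(-547) = -108853/44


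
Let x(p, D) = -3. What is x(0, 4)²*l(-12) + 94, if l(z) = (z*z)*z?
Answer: -15458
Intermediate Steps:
l(z) = z³ (l(z) = z²*z = z³)
x(0, 4)²*l(-12) + 94 = (-3)²*(-12)³ + 94 = 9*(-1728) + 94 = -15552 + 94 = -15458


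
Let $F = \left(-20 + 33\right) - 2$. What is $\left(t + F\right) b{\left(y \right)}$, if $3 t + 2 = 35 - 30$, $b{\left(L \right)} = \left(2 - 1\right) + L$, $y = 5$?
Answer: $72$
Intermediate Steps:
$b{\left(L \right)} = 1 + L$
$t = 1$ ($t = - \frac{2}{3} + \frac{35 - 30}{3} = - \frac{2}{3} + \frac{1}{3} \cdot 5 = - \frac{2}{3} + \frac{5}{3} = 1$)
$F = 11$ ($F = 13 - 2 = 11$)
$\left(t + F\right) b{\left(y \right)} = \left(1 + 11\right) \left(1 + 5\right) = 12 \cdot 6 = 72$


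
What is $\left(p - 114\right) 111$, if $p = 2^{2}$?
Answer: $-12210$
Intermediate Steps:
$p = 4$
$\left(p - 114\right) 111 = \left(4 - 114\right) 111 = \left(-110\right) 111 = -12210$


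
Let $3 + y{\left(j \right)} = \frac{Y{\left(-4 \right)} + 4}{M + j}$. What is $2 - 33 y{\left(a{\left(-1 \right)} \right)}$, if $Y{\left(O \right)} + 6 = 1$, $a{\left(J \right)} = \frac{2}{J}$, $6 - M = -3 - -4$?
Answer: $112$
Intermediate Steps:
$M = 5$ ($M = 6 - \left(-3 - -4\right) = 6 - \left(-3 + 4\right) = 6 - 1 = 5$)
$Y{\left(O \right)} = -5$ ($Y{\left(O \right)} = -6 + 1 = -5$)
$y{\left(j \right)} = -3 - \frac{1}{5 + j}$ ($y{\left(j \right)} = -3 + \frac{-5 + 4}{5 + j} = -3 - \frac{1}{5 + j}$)
$2 - 33 y{\left(a{\left(-1 \right)} \right)} = 2 - 33 \frac{-16 - 3 \frac{2}{-1}}{5 + \frac{2}{-1}} = 2 - 33 \frac{-16 - 3 \cdot 2 \left(-1\right)}{5 + 2 \left(-1\right)} = 2 - 33 \frac{-16 - -6}{5 - 2} = 2 - 33 \frac{-16 + 6}{3} = 2 - 33 \cdot \frac{1}{3} \left(-10\right) = 2 - -110 = 2 + 110 = 112$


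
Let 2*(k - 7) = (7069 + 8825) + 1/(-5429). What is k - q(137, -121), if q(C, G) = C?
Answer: 84876985/10858 ≈ 7817.0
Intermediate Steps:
k = 86364531/10858 (k = 7 + ((7069 + 8825) + 1/(-5429))/2 = 7 + (15894 - 1/5429)/2 = 7 + (½)*(86288525/5429) = 7 + 86288525/10858 = 86364531/10858 ≈ 7954.0)
k - q(137, -121) = 86364531/10858 - 1*137 = 86364531/10858 - 137 = 84876985/10858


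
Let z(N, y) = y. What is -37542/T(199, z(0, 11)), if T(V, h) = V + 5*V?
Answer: -6257/199 ≈ -31.442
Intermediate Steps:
T(V, h) = 6*V
-37542/T(199, z(0, 11)) = -37542/(6*199) = -37542/1194 = -37542*1/1194 = -6257/199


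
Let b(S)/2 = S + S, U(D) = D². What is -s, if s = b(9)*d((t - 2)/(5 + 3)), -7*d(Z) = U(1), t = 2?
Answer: 36/7 ≈ 5.1429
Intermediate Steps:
d(Z) = -⅐ (d(Z) = -⅐*1² = -⅐*1 = -⅐)
b(S) = 4*S (b(S) = 2*(S + S) = 2*(2*S) = 4*S)
s = -36/7 (s = (4*9)*(-⅐) = 36*(-⅐) = -36/7 ≈ -5.1429)
-s = -1*(-36/7) = 36/7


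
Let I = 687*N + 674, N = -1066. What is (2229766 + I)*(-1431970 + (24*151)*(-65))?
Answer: -2498123357940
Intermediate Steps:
I = -731668 (I = 687*(-1066) + 674 = -732342 + 674 = -731668)
(2229766 + I)*(-1431970 + (24*151)*(-65)) = (2229766 - 731668)*(-1431970 + (24*151)*(-65)) = 1498098*(-1431970 + 3624*(-65)) = 1498098*(-1431970 - 235560) = 1498098*(-1667530) = -2498123357940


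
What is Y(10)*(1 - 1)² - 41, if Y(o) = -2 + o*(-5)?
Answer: -41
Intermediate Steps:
Y(o) = -2 - 5*o
Y(10)*(1 - 1)² - 41 = (-2 - 5*10)*(1 - 1)² - 41 = (-2 - 50)*0² - 41 = -52*0 - 41 = 0 - 41 = -41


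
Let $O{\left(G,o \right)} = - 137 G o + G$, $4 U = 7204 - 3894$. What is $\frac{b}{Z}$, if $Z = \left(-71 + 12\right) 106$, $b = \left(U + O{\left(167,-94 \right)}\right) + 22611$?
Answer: $- \frac{4348463}{12508} \approx -347.65$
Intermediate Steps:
$U = \frac{1655}{2}$ ($U = \frac{7204 - 3894}{4} = \frac{1}{4} \cdot 3310 = \frac{1655}{2} \approx 827.5$)
$O{\left(G,o \right)} = G - 137 G o$ ($O{\left(G,o \right)} = - 137 G o + G = G - 137 G o$)
$b = \frac{4348463}{2}$ ($b = \left(\frac{1655}{2} + 167 \left(1 - -12878\right)\right) + 22611 = \left(\frac{1655}{2} + 167 \left(1 + 12878\right)\right) + 22611 = \left(\frac{1655}{2} + 167 \cdot 12879\right) + 22611 = \left(\frac{1655}{2} + 2150793\right) + 22611 = \frac{4303241}{2} + 22611 = \frac{4348463}{2} \approx 2.1742 \cdot 10^{6}$)
$Z = -6254$ ($Z = \left(-59\right) 106 = -6254$)
$\frac{b}{Z} = \frac{4348463}{2 \left(-6254\right)} = \frac{4348463}{2} \left(- \frac{1}{6254}\right) = - \frac{4348463}{12508}$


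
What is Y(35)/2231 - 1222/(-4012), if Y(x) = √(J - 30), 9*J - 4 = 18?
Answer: 611/2006 + 2*I*√62/6693 ≈ 0.30459 + 0.0023529*I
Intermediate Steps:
J = 22/9 (J = 4/9 + (⅑)*18 = 4/9 + 2 = 22/9 ≈ 2.4444)
Y(x) = 2*I*√62/3 (Y(x) = √(22/9 - 30) = √(-248/9) = 2*I*√62/3)
Y(35)/2231 - 1222/(-4012) = (2*I*√62/3)/2231 - 1222/(-4012) = (2*I*√62/3)*(1/2231) - 1222*(-1/4012) = 2*I*√62/6693 + 611/2006 = 611/2006 + 2*I*√62/6693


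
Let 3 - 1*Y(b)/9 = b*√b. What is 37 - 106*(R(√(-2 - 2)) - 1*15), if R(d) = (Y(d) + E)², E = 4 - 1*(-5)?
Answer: -273125 + 206064*I ≈ -2.7313e+5 + 2.0606e+5*I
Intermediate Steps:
Y(b) = 27 - 9*b^(3/2) (Y(b) = 27 - 9*b*√b = 27 - 9*b^(3/2))
E = 9 (E = 4 + 5 = 9)
R(d) = (36 - 9*d^(3/2))² (R(d) = ((27 - 9*d^(3/2)) + 9)² = (36 - 9*d^(3/2))²)
37 - 106*(R(√(-2 - 2)) - 1*15) = 37 - 106*(81*(-4 + (√(-2 - 2))^(3/2))² - 1*15) = 37 - 106*(81*(-4 + (√(-4))^(3/2))² - 15) = 37 - 106*(81*(-4 + (2*I)^(3/2))² - 15) = 37 - 106*(81*(-4 + (1 + I)³)² - 15) = 37 - 106*(-15 + 81*(-4 + (1 + I)³)²) = 37 + (1590 - 8586*(-4 + (1 + I)³)²) = 1627 - 8586*(-4 + (1 + I)³)²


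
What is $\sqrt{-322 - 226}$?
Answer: $2 i \sqrt{137} \approx 23.409 i$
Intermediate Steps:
$\sqrt{-322 - 226} = \sqrt{-548} = 2 i \sqrt{137}$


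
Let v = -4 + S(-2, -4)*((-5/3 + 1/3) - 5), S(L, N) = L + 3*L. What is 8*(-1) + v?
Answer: 116/3 ≈ 38.667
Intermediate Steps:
S(L, N) = 4*L
v = 140/3 (v = -4 + (4*(-2))*((-5/3 + 1/3) - 5) = -4 - 8*((-5*⅓ + 1*(⅓)) - 5) = -4 - 8*((-5/3 + ⅓) - 5) = -4 - 8*(-4/3 - 5) = -4 - 8*(-19/3) = -4 + 152/3 = 140/3 ≈ 46.667)
8*(-1) + v = 8*(-1) + 140/3 = -8 + 140/3 = 116/3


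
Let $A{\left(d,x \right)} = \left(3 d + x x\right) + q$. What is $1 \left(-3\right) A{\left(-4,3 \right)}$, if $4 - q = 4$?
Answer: $9$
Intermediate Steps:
$q = 0$ ($q = 4 - 4 = 0$)
$A{\left(d,x \right)} = x^{2} + 3 d$ ($A{\left(d,x \right)} = \left(3 d + x x\right) + 0 = \left(3 d + x^{2}\right) + 0 = \left(x^{2} + 3 d\right) + 0 = x^{2} + 3 d$)
$1 \left(-3\right) A{\left(-4,3 \right)} = 1 \left(-3\right) \left(3^{2} + 3 \left(-4\right)\right) = - 3 \left(9 - 12\right) = \left(-3\right) \left(-3\right) = 9$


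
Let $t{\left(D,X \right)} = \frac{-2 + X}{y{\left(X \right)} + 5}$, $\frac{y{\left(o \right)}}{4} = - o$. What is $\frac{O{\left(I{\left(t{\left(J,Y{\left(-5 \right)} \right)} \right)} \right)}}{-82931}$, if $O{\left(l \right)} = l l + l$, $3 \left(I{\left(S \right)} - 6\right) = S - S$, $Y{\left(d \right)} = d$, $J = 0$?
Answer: $- \frac{42}{82931} \approx -0.00050644$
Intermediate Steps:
$y{\left(o \right)} = - 4 o$ ($y{\left(o \right)} = 4 \left(- o\right) = - 4 o$)
$t{\left(D,X \right)} = \frac{-2 + X}{5 - 4 X}$ ($t{\left(D,X \right)} = \frac{-2 + X}{- 4 X + 5} = \frac{-2 + X}{5 - 4 X}$)
$I{\left(S \right)} = 6$ ($I{\left(S \right)} = 6 + \frac{S - S}{3} = 6 + \frac{1}{3} \cdot 0 = 6 + 0 = 6$)
$O{\left(l \right)} = l + l^{2}$ ($O{\left(l \right)} = l^{2} + l = l + l^{2}$)
$\frac{O{\left(I{\left(t{\left(J,Y{\left(-5 \right)} \right)} \right)} \right)}}{-82931} = \frac{6 \left(1 + 6\right)}{-82931} = 6 \cdot 7 \left(- \frac{1}{82931}\right) = 42 \left(- \frac{1}{82931}\right) = - \frac{42}{82931}$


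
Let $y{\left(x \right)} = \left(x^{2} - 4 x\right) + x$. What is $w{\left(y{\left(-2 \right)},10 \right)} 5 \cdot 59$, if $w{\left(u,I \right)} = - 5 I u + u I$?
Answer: $-118000$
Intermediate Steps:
$y{\left(x \right)} = x^{2} - 3 x$
$w{\left(u,I \right)} = - 4 I u$ ($w{\left(u,I \right)} = - 5 I u + I u = - 4 I u$)
$w{\left(y{\left(-2 \right)},10 \right)} 5 \cdot 59 = \left(-4\right) 10 \left(- 2 \left(-3 - 2\right)\right) 5 \cdot 59 = \left(-4\right) 10 \left(\left(-2\right) \left(-5\right)\right) 5 \cdot 59 = \left(-4\right) 10 \cdot 10 \cdot 5 \cdot 59 = \left(-400\right) 5 \cdot 59 = \left(-2000\right) 59 = -118000$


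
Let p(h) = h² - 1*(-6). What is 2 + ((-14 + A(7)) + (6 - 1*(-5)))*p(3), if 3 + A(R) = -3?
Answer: -133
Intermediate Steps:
A(R) = -6 (A(R) = -3 - 3 = -6)
p(h) = 6 + h² (p(h) = h² + 6 = 6 + h²)
2 + ((-14 + A(7)) + (6 - 1*(-5)))*p(3) = 2 + ((-14 - 6) + (6 - 1*(-5)))*(6 + 3²) = 2 + (-20 + (6 + 5))*(6 + 9) = 2 + (-20 + 11)*15 = 2 - 9*15 = 2 - 135 = -133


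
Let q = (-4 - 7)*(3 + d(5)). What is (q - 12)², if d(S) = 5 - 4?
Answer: 3136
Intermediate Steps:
d(S) = 1
q = -44 (q = (-4 - 7)*(3 + 1) = -11*4 = -44)
(q - 12)² = (-44 - 12)² = (-56)² = 3136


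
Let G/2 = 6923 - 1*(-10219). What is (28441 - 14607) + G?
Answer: 48118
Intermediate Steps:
G = 34284 (G = 2*(6923 - 1*(-10219)) = 2*(6923 + 10219) = 2*17142 = 34284)
(28441 - 14607) + G = (28441 - 14607) + 34284 = 13834 + 34284 = 48118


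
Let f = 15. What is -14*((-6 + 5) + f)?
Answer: -196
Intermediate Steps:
-14*((-6 + 5) + f) = -14*((-6 + 5) + 15) = -14*(-1 + 15) = -14*14 = -196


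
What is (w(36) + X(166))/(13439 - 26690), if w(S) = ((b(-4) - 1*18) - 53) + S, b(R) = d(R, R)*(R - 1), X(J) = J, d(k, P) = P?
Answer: -151/13251 ≈ -0.011395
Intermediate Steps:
b(R) = R*(-1 + R) (b(R) = R*(R - 1) = R*(-1 + R))
w(S) = -51 + S (w(S) = ((-4*(-1 - 4) - 1*18) - 53) + S = ((-4*(-5) - 18) - 53) + S = ((20 - 18) - 53) + S = (2 - 53) + S = -51 + S)
(w(36) + X(166))/(13439 - 26690) = ((-51 + 36) + 166)/(13439 - 26690) = (-15 + 166)/(-13251) = 151*(-1/13251) = -151/13251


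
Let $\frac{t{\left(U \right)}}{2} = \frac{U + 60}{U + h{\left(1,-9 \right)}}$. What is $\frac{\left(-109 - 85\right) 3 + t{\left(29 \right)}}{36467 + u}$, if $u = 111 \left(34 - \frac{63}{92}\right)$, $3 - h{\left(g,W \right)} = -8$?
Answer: $- \frac{265673}{18475895} \approx -0.014379$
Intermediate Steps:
$h{\left(g,W \right)} = 11$ ($h{\left(g,W \right)} = 3 - -8 = 3 + 8 = 11$)
$u = \frac{340215}{92}$ ($u = 111 \left(34 - \frac{63}{92}\right) = 111 \cdot \frac{3065}{92} = \frac{340215}{92} \approx 3698.0$)
$t{\left(U \right)} = \frac{2 \left(60 + U\right)}{11 + U}$ ($t{\left(U \right)} = 2 \frac{U + 60}{U + 11} = 2 \frac{60 + U}{11 + U} = \frac{2 \left(60 + U\right)}{11 + U}$)
$\frac{\left(-109 - 85\right) 3 + t{\left(29 \right)}}{36467 + u} = \frac{\left(-109 - 85\right) 3 + \frac{2 \left(60 + 29\right)}{11 + 29}}{36467 + \frac{340215}{92}} = \frac{\left(-194\right) 3 + 2 \cdot \frac{1}{40} \cdot 89}{\frac{3695179}{92}} = \left(-582 + 2 \cdot \frac{1}{40} \cdot 89\right) \frac{92}{3695179} = \left(-582 + \frac{89}{20}\right) \frac{92}{3695179} = \left(- \frac{11551}{20}\right) \frac{92}{3695179} = - \frac{265673}{18475895}$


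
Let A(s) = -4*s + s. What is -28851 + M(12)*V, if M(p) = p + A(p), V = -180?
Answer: -24531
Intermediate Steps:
A(s) = -3*s
M(p) = -2*p (M(p) = p - 3*p = -2*p)
-28851 + M(12)*V = -28851 - 2*12*(-180) = -28851 - 24*(-180) = -28851 + 4320 = -24531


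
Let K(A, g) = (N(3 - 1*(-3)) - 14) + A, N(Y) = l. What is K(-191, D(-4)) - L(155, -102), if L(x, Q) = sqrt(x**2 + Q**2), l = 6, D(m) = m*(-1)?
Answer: -199 - sqrt(34429) ≈ -384.55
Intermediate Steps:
D(m) = -m
N(Y) = 6
L(x, Q) = sqrt(Q**2 + x**2)
K(A, g) = -8 + A (K(A, g) = (6 - 14) + A = -8 + A)
K(-191, D(-4)) - L(155, -102) = (-8 - 191) - sqrt((-102)**2 + 155**2) = -199 - sqrt(10404 + 24025) = -199 - sqrt(34429)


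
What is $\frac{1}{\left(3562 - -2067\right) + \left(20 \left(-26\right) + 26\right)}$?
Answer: $\frac{1}{5135} \approx 0.00019474$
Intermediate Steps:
$\frac{1}{\left(3562 - -2067\right) + \left(20 \left(-26\right) + 26\right)} = \frac{1}{\left(3562 + 2067\right) + \left(-520 + 26\right)} = \frac{1}{5629 - 494} = \frac{1}{5135}$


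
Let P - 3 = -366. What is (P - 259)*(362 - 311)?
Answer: -31722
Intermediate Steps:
P = -363 (P = 3 - 366 = -363)
(P - 259)*(362 - 311) = (-363 - 259)*(362 - 311) = -622*51 = -31722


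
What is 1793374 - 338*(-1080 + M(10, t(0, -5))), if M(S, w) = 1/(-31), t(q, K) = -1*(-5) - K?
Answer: 66911172/31 ≈ 2.1584e+6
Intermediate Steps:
t(q, K) = 5 - K
M(S, w) = -1/31
1793374 - 338*(-1080 + M(10, t(0, -5))) = 1793374 - 338*(-1080 - 1/31) = 1793374 - 338*(-33481/31) = 1793374 + 11316578/31 = 66911172/31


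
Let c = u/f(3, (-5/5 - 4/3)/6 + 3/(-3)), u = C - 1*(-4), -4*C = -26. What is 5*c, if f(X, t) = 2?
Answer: 105/4 ≈ 26.250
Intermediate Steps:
C = 13/2 (C = -¼*(-26) = 13/2 ≈ 6.5000)
u = 21/2 (u = 13/2 - 1*(-4) = 13/2 + 4 = 21/2 ≈ 10.500)
c = 21/4 (c = (21/2)/2 = (21/2)*(½) = 21/4 ≈ 5.2500)
5*c = 5*(21/4) = 105/4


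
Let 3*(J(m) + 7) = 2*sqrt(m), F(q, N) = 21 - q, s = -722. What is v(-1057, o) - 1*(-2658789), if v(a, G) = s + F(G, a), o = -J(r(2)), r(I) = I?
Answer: 2658081 + 2*sqrt(2)/3 ≈ 2.6581e+6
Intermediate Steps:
J(m) = -7 + 2*sqrt(m)/3 (J(m) = -7 + (2*sqrt(m))/3 = -7 + 2*sqrt(m)/3)
o = 7 - 2*sqrt(2)/3 (o = -(-7 + 2*sqrt(2)/3) = 7 - 2*sqrt(2)/3 ≈ 6.0572)
v(a, G) = -701 - G (v(a, G) = -722 + (21 - G) = -701 - G)
v(-1057, o) - 1*(-2658789) = (-701 - (7 - 2*sqrt(2)/3)) - 1*(-2658789) = (-701 + (-7 + 2*sqrt(2)/3)) + 2658789 = (-708 + 2*sqrt(2)/3) + 2658789 = 2658081 + 2*sqrt(2)/3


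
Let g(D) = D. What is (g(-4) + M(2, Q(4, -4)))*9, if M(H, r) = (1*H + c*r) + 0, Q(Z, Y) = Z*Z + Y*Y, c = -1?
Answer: -306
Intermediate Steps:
Q(Z, Y) = Y**2 + Z**2 (Q(Z, Y) = Z**2 + Y**2 = Y**2 + Z**2)
M(H, r) = H - r (M(H, r) = (1*H - r) + 0 = (H - r) + 0 = H - r)
(g(-4) + M(2, Q(4, -4)))*9 = (-4 + (2 - ((-4)**2 + 4**2)))*9 = (-4 + (2 - (16 + 16)))*9 = (-4 + (2 - 1*32))*9 = (-4 + (2 - 32))*9 = (-4 - 30)*9 = -34*9 = -306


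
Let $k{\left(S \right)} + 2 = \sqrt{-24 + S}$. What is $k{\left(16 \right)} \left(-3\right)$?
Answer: $6 - 6 i \sqrt{2} \approx 6.0 - 8.4853 i$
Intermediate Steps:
$k{\left(S \right)} = -2 + \sqrt{-24 + S}$
$k{\left(16 \right)} \left(-3\right) = \left(-2 + \sqrt{-24 + 16}\right) \left(-3\right) = \left(-2 + \sqrt{-8}\right) \left(-3\right) = \left(-2 + 2 i \sqrt{2}\right) \left(-3\right) = 6 - 6 i \sqrt{2}$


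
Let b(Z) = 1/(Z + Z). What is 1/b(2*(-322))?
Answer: -1288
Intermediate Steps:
b(Z) = 1/(2*Z)
1/b(2*(-322)) = 1/(1/(2*((2*(-322))))) = 1/((1/2)/(-644)) = 1/((1/2)*(-1/644)) = 1/(-1/1288) = -1288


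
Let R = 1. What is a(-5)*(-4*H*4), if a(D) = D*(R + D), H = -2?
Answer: 640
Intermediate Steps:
a(D) = D*(1 + D)
a(-5)*(-4*H*4) = (-5*(1 - 5))*(-4*(-2)*4) = (-5*(-4))*(8*4) = 20*32 = 640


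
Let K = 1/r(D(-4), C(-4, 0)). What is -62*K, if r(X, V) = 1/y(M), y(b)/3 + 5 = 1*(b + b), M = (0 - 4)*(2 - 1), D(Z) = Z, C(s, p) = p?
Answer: 2418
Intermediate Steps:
M = -4 (M = -4*1 = -4)
y(b) = -15 + 6*b (y(b) = -15 + 3*(1*(b + b)) = -15 + 3*(1*(2*b)) = -15 + 3*(2*b) = -15 + 6*b)
r(X, V) = -1/39 (r(X, V) = 1/(-15 + 6*(-4)) = 1/(-15 - 24) = 1/(-39) = -1/39)
K = -39 (K = 1/(-1/39) = -39)
-62*K = -62*(-39) = 2418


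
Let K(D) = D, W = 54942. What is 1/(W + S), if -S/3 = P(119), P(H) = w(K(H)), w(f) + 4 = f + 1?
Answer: 1/54594 ≈ 1.8317e-5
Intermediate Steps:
w(f) = -3 + f (w(f) = -4 + (f + 1) = -4 + (1 + f) = -3 + f)
P(H) = -3 + H
S = -348 (S = -3*(-3 + 119) = -3*116 = -348)
1/(W + S) = 1/(54942 - 348) = 1/54594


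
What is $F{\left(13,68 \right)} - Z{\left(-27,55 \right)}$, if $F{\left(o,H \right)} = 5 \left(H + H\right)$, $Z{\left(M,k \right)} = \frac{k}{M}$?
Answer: $\frac{18415}{27} \approx 682.04$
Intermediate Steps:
$F{\left(o,H \right)} = 10 H$ ($F{\left(o,H \right)} = 5 \cdot 2 H = 10 H$)
$F{\left(13,68 \right)} - Z{\left(-27,55 \right)} = 10 \cdot 68 - \frac{55}{-27} = 680 - 55 \left(- \frac{1}{27}\right) = 680 - - \frac{55}{27} = 680 + \frac{55}{27} = \frac{18415}{27}$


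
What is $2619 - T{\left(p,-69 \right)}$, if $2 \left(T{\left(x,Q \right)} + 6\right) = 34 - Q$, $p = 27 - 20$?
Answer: $\frac{5147}{2} \approx 2573.5$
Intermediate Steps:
$p = 7$
$T{\left(x,Q \right)} = 11 - \frac{Q}{2}$ ($T{\left(x,Q \right)} = -6 + \frac{34 - Q}{2} = -6 - \left(-17 + \frac{Q}{2}\right) = 11 - \frac{Q}{2}$)
$2619 - T{\left(p,-69 \right)} = 2619 - \left(11 - - \frac{69}{2}\right) = 2619 - \left(11 + \frac{69}{2}\right) = 2619 - \frac{91}{2} = \frac{5147}{2}$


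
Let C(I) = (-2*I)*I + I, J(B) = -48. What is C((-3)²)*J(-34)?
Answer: 7344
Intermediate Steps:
C(I) = I - 2*I² (C(I) = -2*I² + I = I - 2*I²)
C((-3)²)*J(-34) = ((-3)²*(1 - 2*(-3)²))*(-48) = (9*(1 - 2*9))*(-48) = (9*(1 - 18))*(-48) = (9*(-17))*(-48) = -153*(-48) = 7344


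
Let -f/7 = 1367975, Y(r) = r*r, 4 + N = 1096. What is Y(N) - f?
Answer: 10768289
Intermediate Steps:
N = 1092 (N = -4 + 1096 = 1092)
Y(r) = r²
f = -9575825 (f = -7*1367975 = -9575825)
Y(N) - f = 1092² - 1*(-9575825) = 1192464 + 9575825 = 10768289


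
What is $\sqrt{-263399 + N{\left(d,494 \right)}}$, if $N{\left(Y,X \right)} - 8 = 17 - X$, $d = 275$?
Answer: $2 i \sqrt{65967} \approx 513.68 i$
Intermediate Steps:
$N{\left(Y,X \right)} = 25 - X$ ($N{\left(Y,X \right)} = 8 - \left(-17 + X\right) = 25 - X$)
$\sqrt{-263399 + N{\left(d,494 \right)}} = \sqrt{-263399 + \left(25 - 494\right)} = \sqrt{-263399 - 469} = \sqrt{-263868} = 2 i \sqrt{65967}$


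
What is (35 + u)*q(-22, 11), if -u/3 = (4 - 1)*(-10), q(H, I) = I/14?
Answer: 1375/14 ≈ 98.214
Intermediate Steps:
q(H, I) = I/14 (q(H, I) = I*(1/14) = I/14)
u = 90 (u = -3*(4 - 1)*(-10) = -9*(-10) = -3*(-30) = 90)
(35 + u)*q(-22, 11) = (35 + 90)*((1/14)*11) = 125*(11/14) = 1375/14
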